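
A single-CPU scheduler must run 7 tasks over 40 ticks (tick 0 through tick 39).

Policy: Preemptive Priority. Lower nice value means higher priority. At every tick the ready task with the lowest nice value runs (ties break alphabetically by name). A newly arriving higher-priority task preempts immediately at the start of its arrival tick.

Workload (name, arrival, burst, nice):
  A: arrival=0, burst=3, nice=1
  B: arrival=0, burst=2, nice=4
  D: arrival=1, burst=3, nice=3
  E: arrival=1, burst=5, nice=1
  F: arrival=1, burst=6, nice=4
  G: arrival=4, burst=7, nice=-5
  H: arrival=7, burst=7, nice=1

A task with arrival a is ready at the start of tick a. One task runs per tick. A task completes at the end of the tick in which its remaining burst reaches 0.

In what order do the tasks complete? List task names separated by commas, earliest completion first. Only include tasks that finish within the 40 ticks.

completion order = A, G, E, H, D, B, F

t=0: ready={A,B} → run A
t=1: ready={A,B,D,E,F} → run A
t=2: ready={A,B,D,E,F} → run A
t=3: ready={B,D,E,F} → run E
t=4: ready={B,D,E,F,G} → run G
t=5: ready={B,D,E,F,G} → run G
t=6: ready={B,D,E,F,G} → run G
t=7: ready={B,D,E,F,G,H} → run G
t=8: ready={B,D,E,F,G,H} → run G
t=9: ready={B,D,E,F,G,H} → run G
t=10: ready={B,D,E,F,G,H} → run G
t=11: ready={B,D,E,F,H} → run E
t=12: ready={B,D,E,F,H} → run E
t=13: ready={B,D,E,F,H} → run E
t=14: ready={B,D,E,F,H} → run E
t=15: ready={B,D,F,H} → run H
t=16: ready={B,D,F,H} → run H
t=17: ready={B,D,F,H} → run H
t=18: ready={B,D,F,H} → run H
t=19: ready={B,D,F,H} → run H
t=20: ready={B,D,F,H} → run H
t=21: ready={B,D,F,H} → run H
t=22: ready={B,D,F} → run D
t=23: ready={B,D,F} → run D
t=24: ready={B,D,F} → run D
t=25: ready={B,F} → run B
t=26: ready={B,F} → run B
t=27: ready={F} → run F
t=28: ready={F} → run F
t=29: ready={F} → run F
t=30: ready={F} → run F
t=31: ready={F} → run F
t=32: ready={F} → run F
t=33: (idle)
t=34: (idle)
t=35: (idle)
t=36: (idle)
t=37: (idle)
t=38: (idle)
t=39: (idle)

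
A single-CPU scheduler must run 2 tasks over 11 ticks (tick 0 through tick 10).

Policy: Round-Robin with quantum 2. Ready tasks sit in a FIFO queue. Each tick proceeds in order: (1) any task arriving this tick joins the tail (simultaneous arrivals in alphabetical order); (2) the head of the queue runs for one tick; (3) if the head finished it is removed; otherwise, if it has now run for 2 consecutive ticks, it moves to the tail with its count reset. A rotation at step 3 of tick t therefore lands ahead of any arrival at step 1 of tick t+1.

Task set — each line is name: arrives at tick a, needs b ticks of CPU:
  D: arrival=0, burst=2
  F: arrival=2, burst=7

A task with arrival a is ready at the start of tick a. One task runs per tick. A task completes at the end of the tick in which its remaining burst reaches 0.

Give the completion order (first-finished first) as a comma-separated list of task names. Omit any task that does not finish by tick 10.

completion order = D, F

t=0: queue=[D] q_used=0 → run D
t=1: queue=[D] q_used=1 → run D
t=2: queue=[F] q_used=0 → run F
t=3: queue=[F] q_used=1 → run F
t=4: queue=[F] q_used=0 → run F
t=5: queue=[F] q_used=1 → run F
t=6: queue=[F] q_used=0 → run F
t=7: queue=[F] q_used=1 → run F
t=8: queue=[F] q_used=0 → run F
t=9: (idle)
t=10: (idle)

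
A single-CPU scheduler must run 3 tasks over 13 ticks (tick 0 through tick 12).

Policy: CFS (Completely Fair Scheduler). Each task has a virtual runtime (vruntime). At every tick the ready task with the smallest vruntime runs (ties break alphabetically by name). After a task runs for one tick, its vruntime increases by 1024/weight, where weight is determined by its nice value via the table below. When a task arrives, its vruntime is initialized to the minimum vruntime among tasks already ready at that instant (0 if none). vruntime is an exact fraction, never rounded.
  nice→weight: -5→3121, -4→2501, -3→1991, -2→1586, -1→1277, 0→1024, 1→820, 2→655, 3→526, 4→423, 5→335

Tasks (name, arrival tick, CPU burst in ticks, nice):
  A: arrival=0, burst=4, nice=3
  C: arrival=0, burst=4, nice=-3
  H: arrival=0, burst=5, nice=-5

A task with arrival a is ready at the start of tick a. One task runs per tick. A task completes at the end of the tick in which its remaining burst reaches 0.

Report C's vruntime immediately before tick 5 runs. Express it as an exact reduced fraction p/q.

t=0: vr[A=0 C=0 H=0] → run A
t=1: vr[A=512/263 C=0 H=0] → run C
t=2: vr[A=512/263 C=1024/1991 H=0] → run H
t=3: vr[A=512/263 C=1024/1991 H=1024/3121] → run H
t=4: vr[A=512/263 C=1024/1991 H=2048/3121] → run C
t=5: vr[A=512/263 C=2048/1991 H=2048/3121] → run H
t=6: vr[A=512/263 C=2048/1991 H=3072/3121] → run H
t=7: vr[A=512/263 C=2048/1991 H=4096/3121] → run C
t=8: vr[A=512/263 C=3072/1991 H=4096/3121] → run H
t=9: vr[A=512/263 C=3072/1991] → run C
t=10: vr[A=512/263] → run A
t=11: vr[A=1024/263] → run A
t=12: vr[A=1536/263] → run A

vruntime(C, start of tick 5) = 2048/1991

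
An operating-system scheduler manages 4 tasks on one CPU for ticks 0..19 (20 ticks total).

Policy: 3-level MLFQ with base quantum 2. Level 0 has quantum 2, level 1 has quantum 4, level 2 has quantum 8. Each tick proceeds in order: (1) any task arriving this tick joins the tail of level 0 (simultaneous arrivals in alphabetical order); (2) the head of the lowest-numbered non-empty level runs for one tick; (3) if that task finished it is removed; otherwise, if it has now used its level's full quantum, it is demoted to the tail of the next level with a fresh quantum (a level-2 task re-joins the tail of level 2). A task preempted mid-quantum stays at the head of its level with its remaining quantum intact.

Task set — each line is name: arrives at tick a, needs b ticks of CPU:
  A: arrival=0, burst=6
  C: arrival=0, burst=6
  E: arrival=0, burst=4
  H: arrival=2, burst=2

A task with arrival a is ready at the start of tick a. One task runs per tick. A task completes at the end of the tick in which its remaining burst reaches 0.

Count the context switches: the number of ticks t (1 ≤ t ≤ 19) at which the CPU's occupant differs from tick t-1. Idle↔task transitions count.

context switches = 7

t=0: L0/L1/L2 = ACE/-/- → run A
t=1: L0/L1/L2 = ACE/-/- → run A
t=2: L0/L1/L2 = CEH/A/- → run C
t=3: L0/L1/L2 = CEH/A/- → run C
t=4: L0/L1/L2 = EH/AC/- → run E
t=5: L0/L1/L2 = EH/AC/- → run E
t=6: L0/L1/L2 = H/ACE/- → run H
t=7: L0/L1/L2 = H/ACE/- → run H
t=8: L0/L1/L2 = -/ACE/- → run A
t=9: L0/L1/L2 = -/ACE/- → run A
t=10: L0/L1/L2 = -/ACE/- → run A
t=11: L0/L1/L2 = -/ACE/- → run A
t=12: L0/L1/L2 = -/CE/- → run C
t=13: L0/L1/L2 = -/CE/- → run C
t=14: L0/L1/L2 = -/CE/- → run C
t=15: L0/L1/L2 = -/CE/- → run C
t=16: L0/L1/L2 = -/E/- → run E
t=17: L0/L1/L2 = -/E/- → run E
t=18: (idle)
t=19: (idle)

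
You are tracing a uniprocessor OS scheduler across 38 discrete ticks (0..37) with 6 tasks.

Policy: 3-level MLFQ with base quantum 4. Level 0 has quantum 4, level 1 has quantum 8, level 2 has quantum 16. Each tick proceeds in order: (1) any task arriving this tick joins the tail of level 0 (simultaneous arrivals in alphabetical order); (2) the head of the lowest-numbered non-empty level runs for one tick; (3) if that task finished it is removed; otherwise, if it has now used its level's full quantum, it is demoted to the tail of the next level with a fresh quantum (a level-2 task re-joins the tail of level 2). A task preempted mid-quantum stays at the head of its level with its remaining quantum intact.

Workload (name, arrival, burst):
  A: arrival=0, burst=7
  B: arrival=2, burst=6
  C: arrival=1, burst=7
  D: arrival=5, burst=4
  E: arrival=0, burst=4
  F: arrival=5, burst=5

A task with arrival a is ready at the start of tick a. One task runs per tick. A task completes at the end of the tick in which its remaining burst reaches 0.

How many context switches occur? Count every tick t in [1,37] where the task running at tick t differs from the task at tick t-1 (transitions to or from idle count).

t=0: L0/L1/L2 = AE/-/- → run A
t=1: L0/L1/L2 = AEC/-/- → run A
t=2: L0/L1/L2 = AECB/-/- → run A
t=3: L0/L1/L2 = AECB/-/- → run A
t=4: L0/L1/L2 = ECB/A/- → run E
t=5: L0/L1/L2 = ECBDF/A/- → run E
t=6: L0/L1/L2 = ECBDF/A/- → run E
t=7: L0/L1/L2 = ECBDF/A/- → run E
t=8: L0/L1/L2 = CBDF/A/- → run C
t=9: L0/L1/L2 = CBDF/A/- → run C
t=10: L0/L1/L2 = CBDF/A/- → run C
t=11: L0/L1/L2 = CBDF/A/- → run C
t=12: L0/L1/L2 = BDF/AC/- → run B
t=13: L0/L1/L2 = BDF/AC/- → run B
t=14: L0/L1/L2 = BDF/AC/- → run B
t=15: L0/L1/L2 = BDF/AC/- → run B
t=16: L0/L1/L2 = DF/ACB/- → run D
t=17: L0/L1/L2 = DF/ACB/- → run D
t=18: L0/L1/L2 = DF/ACB/- → run D
t=19: L0/L1/L2 = DF/ACB/- → run D
t=20: L0/L1/L2 = F/ACB/- → run F
t=21: L0/L1/L2 = F/ACB/- → run F
t=22: L0/L1/L2 = F/ACB/- → run F
t=23: L0/L1/L2 = F/ACB/- → run F
t=24: L0/L1/L2 = -/ACBF/- → run A
t=25: L0/L1/L2 = -/ACBF/- → run A
t=26: L0/L1/L2 = -/ACBF/- → run A
t=27: L0/L1/L2 = -/CBF/- → run C
t=28: L0/L1/L2 = -/CBF/- → run C
t=29: L0/L1/L2 = -/CBF/- → run C
t=30: L0/L1/L2 = -/BF/- → run B
t=31: L0/L1/L2 = -/BF/- → run B
t=32: L0/L1/L2 = -/F/- → run F
t=33: (idle)
t=34: (idle)
t=35: (idle)
t=36: (idle)
t=37: (idle)

context switches = 10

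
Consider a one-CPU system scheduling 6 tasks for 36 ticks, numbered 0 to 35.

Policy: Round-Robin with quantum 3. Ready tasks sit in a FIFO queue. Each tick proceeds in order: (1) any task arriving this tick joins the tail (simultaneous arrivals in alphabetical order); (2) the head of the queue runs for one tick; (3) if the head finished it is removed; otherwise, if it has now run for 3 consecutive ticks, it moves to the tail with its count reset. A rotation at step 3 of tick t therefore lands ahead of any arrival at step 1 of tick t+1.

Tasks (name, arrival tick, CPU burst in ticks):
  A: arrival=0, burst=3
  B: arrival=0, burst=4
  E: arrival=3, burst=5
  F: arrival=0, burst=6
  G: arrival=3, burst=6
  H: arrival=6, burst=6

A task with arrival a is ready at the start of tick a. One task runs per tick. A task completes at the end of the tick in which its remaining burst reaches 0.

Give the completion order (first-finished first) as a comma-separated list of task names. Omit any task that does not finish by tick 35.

t=0: queue=[A,B,F] q_used=0 → run A
t=1: queue=[A,B,F] q_used=1 → run A
t=2: queue=[A,B,F] q_used=2 → run A
t=3: queue=[B,F,E,G] q_used=0 → run B
t=4: queue=[B,F,E,G] q_used=1 → run B
t=5: queue=[B,F,E,G] q_used=2 → run B
t=6: queue=[F,E,G,B,H] q_used=0 → run F
t=7: queue=[F,E,G,B,H] q_used=1 → run F
t=8: queue=[F,E,G,B,H] q_used=2 → run F
t=9: queue=[E,G,B,H,F] q_used=0 → run E
t=10: queue=[E,G,B,H,F] q_used=1 → run E
t=11: queue=[E,G,B,H,F] q_used=2 → run E
t=12: queue=[G,B,H,F,E] q_used=0 → run G
t=13: queue=[G,B,H,F,E] q_used=1 → run G
t=14: queue=[G,B,H,F,E] q_used=2 → run G
t=15: queue=[B,H,F,E,G] q_used=0 → run B
t=16: queue=[H,F,E,G] q_used=0 → run H
t=17: queue=[H,F,E,G] q_used=1 → run H
t=18: queue=[H,F,E,G] q_used=2 → run H
t=19: queue=[F,E,G,H] q_used=0 → run F
t=20: queue=[F,E,G,H] q_used=1 → run F
t=21: queue=[F,E,G,H] q_used=2 → run F
t=22: queue=[E,G,H] q_used=0 → run E
t=23: queue=[E,G,H] q_used=1 → run E
t=24: queue=[G,H] q_used=0 → run G
t=25: queue=[G,H] q_used=1 → run G
t=26: queue=[G,H] q_used=2 → run G
t=27: queue=[H] q_used=0 → run H
t=28: queue=[H] q_used=1 → run H
t=29: queue=[H] q_used=2 → run H
t=30: (idle)
t=31: (idle)
t=32: (idle)
t=33: (idle)
t=34: (idle)
t=35: (idle)

completion order = A, B, F, E, G, H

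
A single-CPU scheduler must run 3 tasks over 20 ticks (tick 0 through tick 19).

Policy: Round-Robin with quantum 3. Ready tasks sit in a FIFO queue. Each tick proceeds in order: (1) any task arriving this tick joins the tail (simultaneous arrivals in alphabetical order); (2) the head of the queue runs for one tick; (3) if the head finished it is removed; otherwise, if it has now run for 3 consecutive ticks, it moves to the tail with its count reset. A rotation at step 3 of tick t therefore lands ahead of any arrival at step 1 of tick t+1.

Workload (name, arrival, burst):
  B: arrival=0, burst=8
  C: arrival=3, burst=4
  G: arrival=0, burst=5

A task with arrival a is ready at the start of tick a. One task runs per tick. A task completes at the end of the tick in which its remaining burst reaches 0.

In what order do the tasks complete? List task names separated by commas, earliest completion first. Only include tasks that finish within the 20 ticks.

t=0: queue=[B,G] q_used=0 → run B
t=1: queue=[B,G] q_used=1 → run B
t=2: queue=[B,G] q_used=2 → run B
t=3: queue=[G,B,C] q_used=0 → run G
t=4: queue=[G,B,C] q_used=1 → run G
t=5: queue=[G,B,C] q_used=2 → run G
t=6: queue=[B,C,G] q_used=0 → run B
t=7: queue=[B,C,G] q_used=1 → run B
t=8: queue=[B,C,G] q_used=2 → run B
t=9: queue=[C,G,B] q_used=0 → run C
t=10: queue=[C,G,B] q_used=1 → run C
t=11: queue=[C,G,B] q_used=2 → run C
t=12: queue=[G,B,C] q_used=0 → run G
t=13: queue=[G,B,C] q_used=1 → run G
t=14: queue=[B,C] q_used=0 → run B
t=15: queue=[B,C] q_used=1 → run B
t=16: queue=[C] q_used=0 → run C
t=17: (idle)
t=18: (idle)
t=19: (idle)

completion order = G, B, C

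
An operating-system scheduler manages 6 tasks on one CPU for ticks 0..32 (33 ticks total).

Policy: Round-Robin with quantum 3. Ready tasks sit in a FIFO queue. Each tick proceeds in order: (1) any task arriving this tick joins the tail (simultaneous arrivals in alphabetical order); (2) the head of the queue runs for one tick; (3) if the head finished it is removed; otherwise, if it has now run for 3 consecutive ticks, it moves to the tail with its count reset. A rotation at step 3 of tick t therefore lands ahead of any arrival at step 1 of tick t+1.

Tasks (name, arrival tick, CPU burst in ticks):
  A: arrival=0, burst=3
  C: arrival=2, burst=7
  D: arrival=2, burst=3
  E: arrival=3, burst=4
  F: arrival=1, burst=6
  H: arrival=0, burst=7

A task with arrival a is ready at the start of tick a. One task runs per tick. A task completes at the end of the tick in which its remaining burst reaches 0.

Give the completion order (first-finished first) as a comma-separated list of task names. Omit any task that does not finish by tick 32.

t=0: queue=[A,H] q_used=0 → run A
t=1: queue=[A,H,F] q_used=1 → run A
t=2: queue=[A,H,F,C,D] q_used=2 → run A
t=3: queue=[H,F,C,D,E] q_used=0 → run H
t=4: queue=[H,F,C,D,E] q_used=1 → run H
t=5: queue=[H,F,C,D,E] q_used=2 → run H
t=6: queue=[F,C,D,E,H] q_used=0 → run F
t=7: queue=[F,C,D,E,H] q_used=1 → run F
t=8: queue=[F,C,D,E,H] q_used=2 → run F
t=9: queue=[C,D,E,H,F] q_used=0 → run C
t=10: queue=[C,D,E,H,F] q_used=1 → run C
t=11: queue=[C,D,E,H,F] q_used=2 → run C
t=12: queue=[D,E,H,F,C] q_used=0 → run D
t=13: queue=[D,E,H,F,C] q_used=1 → run D
t=14: queue=[D,E,H,F,C] q_used=2 → run D
t=15: queue=[E,H,F,C] q_used=0 → run E
t=16: queue=[E,H,F,C] q_used=1 → run E
t=17: queue=[E,H,F,C] q_used=2 → run E
t=18: queue=[H,F,C,E] q_used=0 → run H
t=19: queue=[H,F,C,E] q_used=1 → run H
t=20: queue=[H,F,C,E] q_used=2 → run H
t=21: queue=[F,C,E,H] q_used=0 → run F
t=22: queue=[F,C,E,H] q_used=1 → run F
t=23: queue=[F,C,E,H] q_used=2 → run F
t=24: queue=[C,E,H] q_used=0 → run C
t=25: queue=[C,E,H] q_used=1 → run C
t=26: queue=[C,E,H] q_used=2 → run C
t=27: queue=[E,H,C] q_used=0 → run E
t=28: queue=[H,C] q_used=0 → run H
t=29: queue=[C] q_used=0 → run C
t=30: (idle)
t=31: (idle)
t=32: (idle)

completion order = A, D, F, E, H, C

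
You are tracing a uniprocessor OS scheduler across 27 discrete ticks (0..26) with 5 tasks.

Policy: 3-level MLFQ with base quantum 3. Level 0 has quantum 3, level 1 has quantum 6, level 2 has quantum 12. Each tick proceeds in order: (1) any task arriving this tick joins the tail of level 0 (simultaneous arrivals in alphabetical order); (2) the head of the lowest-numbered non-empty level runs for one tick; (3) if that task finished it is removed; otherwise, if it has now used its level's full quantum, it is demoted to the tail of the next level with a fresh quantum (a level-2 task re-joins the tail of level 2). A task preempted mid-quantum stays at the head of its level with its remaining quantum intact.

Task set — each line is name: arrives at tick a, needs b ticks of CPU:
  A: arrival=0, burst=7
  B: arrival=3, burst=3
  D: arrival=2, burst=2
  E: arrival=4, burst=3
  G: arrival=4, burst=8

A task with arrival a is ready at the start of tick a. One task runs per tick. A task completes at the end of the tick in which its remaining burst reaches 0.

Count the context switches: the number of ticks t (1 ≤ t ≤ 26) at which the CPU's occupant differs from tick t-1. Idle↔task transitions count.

t=0: L0/L1/L2 = A/-/- → run A
t=1: L0/L1/L2 = A/-/- → run A
t=2: L0/L1/L2 = AD/-/- → run A
t=3: L0/L1/L2 = DB/A/- → run D
t=4: L0/L1/L2 = DBEG/A/- → run D
t=5: L0/L1/L2 = BEG/A/- → run B
t=6: L0/L1/L2 = BEG/A/- → run B
t=7: L0/L1/L2 = BEG/A/- → run B
t=8: L0/L1/L2 = EG/A/- → run E
t=9: L0/L1/L2 = EG/A/- → run E
t=10: L0/L1/L2 = EG/A/- → run E
t=11: L0/L1/L2 = G/A/- → run G
t=12: L0/L1/L2 = G/A/- → run G
t=13: L0/L1/L2 = G/A/- → run G
t=14: L0/L1/L2 = -/AG/- → run A
t=15: L0/L1/L2 = -/AG/- → run A
t=16: L0/L1/L2 = -/AG/- → run A
t=17: L0/L1/L2 = -/AG/- → run A
t=18: L0/L1/L2 = -/G/- → run G
t=19: L0/L1/L2 = -/G/- → run G
t=20: L0/L1/L2 = -/G/- → run G
t=21: L0/L1/L2 = -/G/- → run G
t=22: L0/L1/L2 = -/G/- → run G
t=23: (idle)
t=24: (idle)
t=25: (idle)
t=26: (idle)

context switches = 7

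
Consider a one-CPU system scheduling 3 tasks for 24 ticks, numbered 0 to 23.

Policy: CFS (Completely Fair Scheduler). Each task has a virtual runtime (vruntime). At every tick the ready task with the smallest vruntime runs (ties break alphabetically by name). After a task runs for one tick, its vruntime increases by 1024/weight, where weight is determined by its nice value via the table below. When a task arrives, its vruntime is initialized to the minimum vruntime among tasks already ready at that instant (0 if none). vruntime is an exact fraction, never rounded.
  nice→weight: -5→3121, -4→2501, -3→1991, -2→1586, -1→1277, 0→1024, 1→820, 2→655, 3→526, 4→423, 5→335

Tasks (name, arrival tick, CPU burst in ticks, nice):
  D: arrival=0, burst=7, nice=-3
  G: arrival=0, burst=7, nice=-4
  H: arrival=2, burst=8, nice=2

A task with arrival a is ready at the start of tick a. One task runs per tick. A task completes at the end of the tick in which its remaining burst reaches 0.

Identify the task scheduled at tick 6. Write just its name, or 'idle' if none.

running at tick 6 = D

t=0: vr[D=0 G=0] → run D
t=1: vr[D=1024/1991 G=0] → run G
t=2: vr[D=1024/1991 G=1024/2501 H=1024/2501] → run G
t=3: vr[D=1024/1991 G=2048/2501 H=1024/2501] → run H
t=4: vr[D=1024/1991 G=2048/2501 H=3231744/1638155] → run D
t=5: vr[D=2048/1991 G=2048/2501 H=3231744/1638155] → run G
t=6: vr[D=2048/1991 G=3072/2501 H=3231744/1638155] → run D
t=7: vr[D=3072/1991 G=3072/2501 H=3231744/1638155] → run G
t=8: vr[D=3072/1991 G=4096/2501 H=3231744/1638155] → run D
t=9: vr[D=4096/1991 G=4096/2501 H=3231744/1638155] → run G
t=10: vr[D=4096/1991 G=5120/2501 H=3231744/1638155] → run H
t=11: vr[D=4096/1991 G=5120/2501 H=5792768/1638155] → run G
t=12: vr[D=4096/1991 G=6144/2501 H=5792768/1638155] → run D
t=13: vr[D=5120/1991 G=6144/2501 H=5792768/1638155] → run G
t=14: vr[D=5120/1991 H=5792768/1638155] → run D
t=15: vr[D=6144/1991 H=5792768/1638155] → run D
t=16: vr[H=5792768/1638155] → run H
t=17: vr[H=8353792/1638155] → run H
t=18: vr[H=10914816/1638155] → run H
t=19: vr[H=2695168/327631] → run H
t=20: vr[H=16036864/1638155] → run H
t=21: vr[H=18597888/1638155] → run H
t=22: (idle)
t=23: (idle)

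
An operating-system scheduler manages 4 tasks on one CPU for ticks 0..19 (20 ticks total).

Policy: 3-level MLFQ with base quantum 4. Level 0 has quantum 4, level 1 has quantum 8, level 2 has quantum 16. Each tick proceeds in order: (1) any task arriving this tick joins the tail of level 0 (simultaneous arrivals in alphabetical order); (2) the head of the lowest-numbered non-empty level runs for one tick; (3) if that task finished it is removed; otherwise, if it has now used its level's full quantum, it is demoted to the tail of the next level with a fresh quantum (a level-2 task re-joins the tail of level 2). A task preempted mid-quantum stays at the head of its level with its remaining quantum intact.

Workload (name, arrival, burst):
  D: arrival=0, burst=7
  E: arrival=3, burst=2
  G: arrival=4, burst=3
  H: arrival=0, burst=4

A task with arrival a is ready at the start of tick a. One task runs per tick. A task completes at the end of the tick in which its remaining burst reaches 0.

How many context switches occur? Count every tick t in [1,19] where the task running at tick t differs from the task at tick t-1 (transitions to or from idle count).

t=0: L0/L1/L2 = DH/-/- → run D
t=1: L0/L1/L2 = DH/-/- → run D
t=2: L0/L1/L2 = DH/-/- → run D
t=3: L0/L1/L2 = DHE/-/- → run D
t=4: L0/L1/L2 = HEG/D/- → run H
t=5: L0/L1/L2 = HEG/D/- → run H
t=6: L0/L1/L2 = HEG/D/- → run H
t=7: L0/L1/L2 = HEG/D/- → run H
t=8: L0/L1/L2 = EG/D/- → run E
t=9: L0/L1/L2 = EG/D/- → run E
t=10: L0/L1/L2 = G/D/- → run G
t=11: L0/L1/L2 = G/D/- → run G
t=12: L0/L1/L2 = G/D/- → run G
t=13: L0/L1/L2 = -/D/- → run D
t=14: L0/L1/L2 = -/D/- → run D
t=15: L0/L1/L2 = -/D/- → run D
t=16: (idle)
t=17: (idle)
t=18: (idle)
t=19: (idle)

context switches = 5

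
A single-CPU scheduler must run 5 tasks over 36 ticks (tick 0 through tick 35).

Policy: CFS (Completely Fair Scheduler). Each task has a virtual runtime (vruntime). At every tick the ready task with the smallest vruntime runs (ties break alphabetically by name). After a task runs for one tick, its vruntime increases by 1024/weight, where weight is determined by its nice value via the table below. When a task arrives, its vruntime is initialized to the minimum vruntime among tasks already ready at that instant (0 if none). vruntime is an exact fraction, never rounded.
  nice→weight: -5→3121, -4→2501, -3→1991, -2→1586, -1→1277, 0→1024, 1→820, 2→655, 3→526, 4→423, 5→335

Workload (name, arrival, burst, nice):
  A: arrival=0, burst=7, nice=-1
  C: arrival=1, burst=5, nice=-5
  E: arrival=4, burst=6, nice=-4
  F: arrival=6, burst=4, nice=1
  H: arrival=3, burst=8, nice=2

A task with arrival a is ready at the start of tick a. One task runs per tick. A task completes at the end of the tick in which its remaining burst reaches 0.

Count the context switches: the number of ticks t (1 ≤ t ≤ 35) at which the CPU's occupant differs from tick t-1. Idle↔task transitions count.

context switches = 23

t=0: vr[A=0] → run A
t=1: vr[A=1024/1277 C=1024/1277] → run A
t=2: vr[A=2048/1277 C=1024/1277] → run C
t=3: vr[A=2048/1277 C=4503552/3985517 H=4503552/3985517] → run C
t=4: vr[A=2048/1277 C=5811200/3985517 E=4503552/3985517 H=4503552/3985517] → run E
t=5: vr[A=2048/1277 C=5811200/3985517 E=15344552960/9967778017 H=4503552/3985517] → run H
t=6: vr[A=2048/1277 C=5811200/3985517 E=15344552960/9967778017 F=5811200/3985517 H=7030995968/2610513635] → run C
t=7: vr[A=2048/1277 C=7118848/3985517 E=15344552960/9967778017 F=5811200/3985517 H=7030995968/2610513635] → run F
t=8: vr[A=2048/1277 C=7118848/3985517 E=15344552960/9967778017 F=2211588352/817030985 H=7030995968/2610513635] → run E
t=9: vr[A=2048/1277 C=7118848/3985517 E=19425722368/9967778017 F=2211588352/817030985 H=7030995968/2610513635] → run A
t=10: vr[A=3072/1277 C=7118848/3985517 E=19425722368/9967778017 F=2211588352/817030985 H=7030995968/2610513635] → run C
t=11: vr[A=3072/1277 C=8426496/3985517 E=19425722368/9967778017 F=2211588352/817030985 H=7030995968/2610513635] → run E
t=12: vr[A=3072/1277 C=8426496/3985517 E=23506891776/9967778017 F=2211588352/817030985 H=7030995968/2610513635] → run C
t=13: vr[A=3072/1277 E=23506891776/9967778017 F=2211588352/817030985 H=7030995968/2610513635] → run E
t=14: vr[A=3072/1277 E=27588061184/9967778017 F=2211588352/817030985 H=7030995968/2610513635] → run A
t=15: vr[A=4096/1277 E=27588061184/9967778017 F=2211588352/817030985 H=7030995968/2610513635] → run H
t=16: vr[A=4096/1277 E=27588061184/9967778017 F=2211588352/817030985 H=11112165376/2610513635] → run F
t=17: vr[A=4096/1277 E=27588061184/9967778017 F=3231880704/817030985 H=11112165376/2610513635] → run E
t=18: vr[A=4096/1277 E=31669230592/9967778017 F=3231880704/817030985 H=11112165376/2610513635] → run E
t=19: vr[A=4096/1277 F=3231880704/817030985 H=11112165376/2610513635] → run A
t=20: vr[A=5120/1277 F=3231880704/817030985 H=11112165376/2610513635] → run F
t=21: vr[A=5120/1277 F=4252173056/817030985 H=11112165376/2610513635] → run A
t=22: vr[A=6144/1277 F=4252173056/817030985 H=11112165376/2610513635] → run H
t=23: vr[A=6144/1277 F=4252173056/817030985 H=15193334784/2610513635] → run A
t=24: vr[F=4252173056/817030985 H=15193334784/2610513635] → run F
t=25: vr[H=15193334784/2610513635] → run H
t=26: vr[H=19274504192/2610513635] → run H
t=27: vr[H=4671134720/522102727] → run H
t=28: vr[H=27436843008/2610513635] → run H
t=29: vr[H=31518012416/2610513635] → run H
t=30: (idle)
t=31: (idle)
t=32: (idle)
t=33: (idle)
t=34: (idle)
t=35: (idle)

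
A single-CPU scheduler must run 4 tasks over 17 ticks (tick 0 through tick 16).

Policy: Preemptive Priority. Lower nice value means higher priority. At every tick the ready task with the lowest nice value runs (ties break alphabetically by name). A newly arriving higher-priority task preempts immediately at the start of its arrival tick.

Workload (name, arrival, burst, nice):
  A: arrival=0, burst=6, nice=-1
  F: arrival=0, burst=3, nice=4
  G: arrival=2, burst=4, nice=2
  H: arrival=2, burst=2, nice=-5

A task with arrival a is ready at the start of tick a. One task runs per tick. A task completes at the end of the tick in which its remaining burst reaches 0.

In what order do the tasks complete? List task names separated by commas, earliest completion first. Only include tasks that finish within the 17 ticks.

completion order = H, A, G, F

t=0: ready={A,F} → run A
t=1: ready={A,F} → run A
t=2: ready={A,F,G,H} → run H
t=3: ready={A,F,G,H} → run H
t=4: ready={A,F,G} → run A
t=5: ready={A,F,G} → run A
t=6: ready={A,F,G} → run A
t=7: ready={A,F,G} → run A
t=8: ready={F,G} → run G
t=9: ready={F,G} → run G
t=10: ready={F,G} → run G
t=11: ready={F,G} → run G
t=12: ready={F} → run F
t=13: ready={F} → run F
t=14: ready={F} → run F
t=15: (idle)
t=16: (idle)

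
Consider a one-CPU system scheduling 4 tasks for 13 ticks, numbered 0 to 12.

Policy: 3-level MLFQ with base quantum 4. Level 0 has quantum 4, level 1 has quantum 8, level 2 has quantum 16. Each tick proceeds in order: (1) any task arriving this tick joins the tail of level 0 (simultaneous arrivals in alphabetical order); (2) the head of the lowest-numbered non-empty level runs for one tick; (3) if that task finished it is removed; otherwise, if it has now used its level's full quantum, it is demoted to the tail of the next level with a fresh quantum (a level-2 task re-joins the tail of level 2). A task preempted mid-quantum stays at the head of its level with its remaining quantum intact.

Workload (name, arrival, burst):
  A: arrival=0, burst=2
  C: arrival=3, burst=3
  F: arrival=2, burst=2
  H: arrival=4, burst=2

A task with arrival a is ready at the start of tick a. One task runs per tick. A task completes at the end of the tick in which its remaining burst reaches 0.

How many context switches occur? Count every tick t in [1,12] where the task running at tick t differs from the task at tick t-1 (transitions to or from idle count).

context switches = 4

t=0: L0/L1/L2 = A/-/- → run A
t=1: L0/L1/L2 = A/-/- → run A
t=2: L0/L1/L2 = F/-/- → run F
t=3: L0/L1/L2 = FC/-/- → run F
t=4: L0/L1/L2 = CH/-/- → run C
t=5: L0/L1/L2 = CH/-/- → run C
t=6: L0/L1/L2 = CH/-/- → run C
t=7: L0/L1/L2 = H/-/- → run H
t=8: L0/L1/L2 = H/-/- → run H
t=9: (idle)
t=10: (idle)
t=11: (idle)
t=12: (idle)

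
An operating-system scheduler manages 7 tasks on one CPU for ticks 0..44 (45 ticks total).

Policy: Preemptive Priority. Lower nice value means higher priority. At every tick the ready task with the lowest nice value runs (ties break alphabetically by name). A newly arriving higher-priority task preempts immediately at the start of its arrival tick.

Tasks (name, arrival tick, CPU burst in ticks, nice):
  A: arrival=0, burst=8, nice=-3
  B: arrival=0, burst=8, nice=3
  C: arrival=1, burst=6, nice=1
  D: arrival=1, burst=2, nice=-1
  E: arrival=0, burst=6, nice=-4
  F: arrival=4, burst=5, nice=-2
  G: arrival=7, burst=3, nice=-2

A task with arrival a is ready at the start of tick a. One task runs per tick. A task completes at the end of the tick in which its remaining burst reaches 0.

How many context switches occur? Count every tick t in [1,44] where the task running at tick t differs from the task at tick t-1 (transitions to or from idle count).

context switches = 7

t=0: ready={A,B,E} → run E
t=1: ready={A,B,C,D,E} → run E
t=2: ready={A,B,C,D,E} → run E
t=3: ready={A,B,C,D,E} → run E
t=4: ready={A,B,C,D,E,F} → run E
t=5: ready={A,B,C,D,E,F} → run E
t=6: ready={A,B,C,D,F} → run A
t=7: ready={A,B,C,D,F,G} → run A
t=8: ready={A,B,C,D,F,G} → run A
t=9: ready={A,B,C,D,F,G} → run A
t=10: ready={A,B,C,D,F,G} → run A
t=11: ready={A,B,C,D,F,G} → run A
t=12: ready={A,B,C,D,F,G} → run A
t=13: ready={A,B,C,D,F,G} → run A
t=14: ready={B,C,D,F,G} → run F
t=15: ready={B,C,D,F,G} → run F
t=16: ready={B,C,D,F,G} → run F
t=17: ready={B,C,D,F,G} → run F
t=18: ready={B,C,D,F,G} → run F
t=19: ready={B,C,D,G} → run G
t=20: ready={B,C,D,G} → run G
t=21: ready={B,C,D,G} → run G
t=22: ready={B,C,D} → run D
t=23: ready={B,C,D} → run D
t=24: ready={B,C} → run C
t=25: ready={B,C} → run C
t=26: ready={B,C} → run C
t=27: ready={B,C} → run C
t=28: ready={B,C} → run C
t=29: ready={B,C} → run C
t=30: ready={B} → run B
t=31: ready={B} → run B
t=32: ready={B} → run B
t=33: ready={B} → run B
t=34: ready={B} → run B
t=35: ready={B} → run B
t=36: ready={B} → run B
t=37: ready={B} → run B
t=38: (idle)
t=39: (idle)
t=40: (idle)
t=41: (idle)
t=42: (idle)
t=43: (idle)
t=44: (idle)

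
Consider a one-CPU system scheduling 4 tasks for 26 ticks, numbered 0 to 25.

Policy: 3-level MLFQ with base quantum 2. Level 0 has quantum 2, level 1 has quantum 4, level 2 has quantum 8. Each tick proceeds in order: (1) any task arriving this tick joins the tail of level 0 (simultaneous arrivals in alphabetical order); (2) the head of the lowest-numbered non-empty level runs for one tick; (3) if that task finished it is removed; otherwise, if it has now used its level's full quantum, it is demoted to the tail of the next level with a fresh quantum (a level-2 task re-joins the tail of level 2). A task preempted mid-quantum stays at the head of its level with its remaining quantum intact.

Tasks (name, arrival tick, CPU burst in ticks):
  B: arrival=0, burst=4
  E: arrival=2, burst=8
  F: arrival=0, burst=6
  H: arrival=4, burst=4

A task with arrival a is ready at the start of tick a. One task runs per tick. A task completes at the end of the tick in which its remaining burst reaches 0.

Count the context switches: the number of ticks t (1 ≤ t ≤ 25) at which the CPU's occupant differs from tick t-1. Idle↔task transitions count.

context switches = 9

t=0: L0/L1/L2 = BF/-/- → run B
t=1: L0/L1/L2 = BF/-/- → run B
t=2: L0/L1/L2 = FE/B/- → run F
t=3: L0/L1/L2 = FE/B/- → run F
t=4: L0/L1/L2 = EH/BF/- → run E
t=5: L0/L1/L2 = EH/BF/- → run E
t=6: L0/L1/L2 = H/BFE/- → run H
t=7: L0/L1/L2 = H/BFE/- → run H
t=8: L0/L1/L2 = -/BFEH/- → run B
t=9: L0/L1/L2 = -/BFEH/- → run B
t=10: L0/L1/L2 = -/FEH/- → run F
t=11: L0/L1/L2 = -/FEH/- → run F
t=12: L0/L1/L2 = -/FEH/- → run F
t=13: L0/L1/L2 = -/FEH/- → run F
t=14: L0/L1/L2 = -/EH/- → run E
t=15: L0/L1/L2 = -/EH/- → run E
t=16: L0/L1/L2 = -/EH/- → run E
t=17: L0/L1/L2 = -/EH/- → run E
t=18: L0/L1/L2 = -/H/E → run H
t=19: L0/L1/L2 = -/H/E → run H
t=20: L0/L1/L2 = -/-/E → run E
t=21: L0/L1/L2 = -/-/E → run E
t=22: (idle)
t=23: (idle)
t=24: (idle)
t=25: (idle)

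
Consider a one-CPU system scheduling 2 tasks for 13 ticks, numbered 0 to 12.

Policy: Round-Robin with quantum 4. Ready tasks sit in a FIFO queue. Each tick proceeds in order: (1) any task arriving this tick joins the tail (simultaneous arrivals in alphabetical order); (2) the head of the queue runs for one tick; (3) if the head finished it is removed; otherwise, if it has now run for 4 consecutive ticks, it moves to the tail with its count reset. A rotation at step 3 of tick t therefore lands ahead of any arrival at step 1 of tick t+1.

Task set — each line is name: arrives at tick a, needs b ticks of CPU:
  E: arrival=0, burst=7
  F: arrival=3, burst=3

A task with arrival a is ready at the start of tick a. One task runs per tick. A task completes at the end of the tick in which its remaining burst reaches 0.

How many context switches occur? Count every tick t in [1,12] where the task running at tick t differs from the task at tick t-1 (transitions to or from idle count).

context switches = 3

t=0: queue=[E] q_used=0 → run E
t=1: queue=[E] q_used=1 → run E
t=2: queue=[E] q_used=2 → run E
t=3: queue=[E,F] q_used=3 → run E
t=4: queue=[F,E] q_used=0 → run F
t=5: queue=[F,E] q_used=1 → run F
t=6: queue=[F,E] q_used=2 → run F
t=7: queue=[E] q_used=0 → run E
t=8: queue=[E] q_used=1 → run E
t=9: queue=[E] q_used=2 → run E
t=10: (idle)
t=11: (idle)
t=12: (idle)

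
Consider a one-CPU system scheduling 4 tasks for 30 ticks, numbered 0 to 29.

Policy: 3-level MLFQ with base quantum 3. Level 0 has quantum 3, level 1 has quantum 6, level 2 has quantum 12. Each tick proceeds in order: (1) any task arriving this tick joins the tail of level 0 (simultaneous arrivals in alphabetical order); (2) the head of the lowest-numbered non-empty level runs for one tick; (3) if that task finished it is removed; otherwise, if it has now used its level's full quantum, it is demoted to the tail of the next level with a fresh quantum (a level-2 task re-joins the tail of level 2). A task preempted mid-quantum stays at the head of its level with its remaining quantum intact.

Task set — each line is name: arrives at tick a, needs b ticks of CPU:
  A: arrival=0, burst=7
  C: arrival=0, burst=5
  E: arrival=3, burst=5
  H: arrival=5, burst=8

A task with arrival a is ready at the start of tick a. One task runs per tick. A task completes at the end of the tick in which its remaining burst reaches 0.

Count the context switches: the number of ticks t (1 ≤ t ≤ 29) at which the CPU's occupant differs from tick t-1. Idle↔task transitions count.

t=0: L0/L1/L2 = AC/-/- → run A
t=1: L0/L1/L2 = AC/-/- → run A
t=2: L0/L1/L2 = AC/-/- → run A
t=3: L0/L1/L2 = CE/A/- → run C
t=4: L0/L1/L2 = CE/A/- → run C
t=5: L0/L1/L2 = CEH/A/- → run C
t=6: L0/L1/L2 = EH/AC/- → run E
t=7: L0/L1/L2 = EH/AC/- → run E
t=8: L0/L1/L2 = EH/AC/- → run E
t=9: L0/L1/L2 = H/ACE/- → run H
t=10: L0/L1/L2 = H/ACE/- → run H
t=11: L0/L1/L2 = H/ACE/- → run H
t=12: L0/L1/L2 = -/ACEH/- → run A
t=13: L0/L1/L2 = -/ACEH/- → run A
t=14: L0/L1/L2 = -/ACEH/- → run A
t=15: L0/L1/L2 = -/ACEH/- → run A
t=16: L0/L1/L2 = -/CEH/- → run C
t=17: L0/L1/L2 = -/CEH/- → run C
t=18: L0/L1/L2 = -/EH/- → run E
t=19: L0/L1/L2 = -/EH/- → run E
t=20: L0/L1/L2 = -/H/- → run H
t=21: L0/L1/L2 = -/H/- → run H
t=22: L0/L1/L2 = -/H/- → run H
t=23: L0/L1/L2 = -/H/- → run H
t=24: L0/L1/L2 = -/H/- → run H
t=25: (idle)
t=26: (idle)
t=27: (idle)
t=28: (idle)
t=29: (idle)

context switches = 8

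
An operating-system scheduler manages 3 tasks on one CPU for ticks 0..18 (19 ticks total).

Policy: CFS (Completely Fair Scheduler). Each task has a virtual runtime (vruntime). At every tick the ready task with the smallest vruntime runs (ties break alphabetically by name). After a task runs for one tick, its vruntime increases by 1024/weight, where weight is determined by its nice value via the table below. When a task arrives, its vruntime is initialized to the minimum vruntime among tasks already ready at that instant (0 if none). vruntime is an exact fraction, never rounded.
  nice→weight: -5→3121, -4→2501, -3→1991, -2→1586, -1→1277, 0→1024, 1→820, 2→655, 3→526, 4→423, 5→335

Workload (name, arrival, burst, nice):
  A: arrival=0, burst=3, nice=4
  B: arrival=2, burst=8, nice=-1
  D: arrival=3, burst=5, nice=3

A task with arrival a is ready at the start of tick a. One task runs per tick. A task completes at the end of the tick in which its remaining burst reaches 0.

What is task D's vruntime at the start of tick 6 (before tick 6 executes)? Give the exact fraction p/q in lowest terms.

t=0: vr[A=0] → run A
t=1: vr[A=1024/423] → run A
t=2: vr[A=2048/423 B=2048/423] → run A
t=3: vr[B=2048/423 D=2048/423] → run B
t=4: vr[B=3048448/540171 D=2048/423] → run D
t=5: vr[B=3048448/540171 D=755200/111249] → run B
t=6: vr[B=3481600/540171 D=755200/111249] → run B
t=7: vr[B=3914752/540171 D=755200/111249] → run D
t=8: vr[B=3914752/540171 D=971776/111249] → run B
t=9: vr[B=4347904/540171 D=971776/111249] → run B
t=10: vr[B=4781056/540171 D=971776/111249] → run D
t=11: vr[B=4781056/540171 D=1188352/111249] → run B
t=12: vr[B=5214208/540171 D=1188352/111249] → run B
t=13: vr[B=5647360/540171 D=1188352/111249] → run B
t=14: vr[D=1188352/111249] → run D
t=15: vr[D=1404928/111249] → run D
t=16: (idle)
t=17: (idle)
t=18: (idle)

vruntime(D, start of tick 6) = 755200/111249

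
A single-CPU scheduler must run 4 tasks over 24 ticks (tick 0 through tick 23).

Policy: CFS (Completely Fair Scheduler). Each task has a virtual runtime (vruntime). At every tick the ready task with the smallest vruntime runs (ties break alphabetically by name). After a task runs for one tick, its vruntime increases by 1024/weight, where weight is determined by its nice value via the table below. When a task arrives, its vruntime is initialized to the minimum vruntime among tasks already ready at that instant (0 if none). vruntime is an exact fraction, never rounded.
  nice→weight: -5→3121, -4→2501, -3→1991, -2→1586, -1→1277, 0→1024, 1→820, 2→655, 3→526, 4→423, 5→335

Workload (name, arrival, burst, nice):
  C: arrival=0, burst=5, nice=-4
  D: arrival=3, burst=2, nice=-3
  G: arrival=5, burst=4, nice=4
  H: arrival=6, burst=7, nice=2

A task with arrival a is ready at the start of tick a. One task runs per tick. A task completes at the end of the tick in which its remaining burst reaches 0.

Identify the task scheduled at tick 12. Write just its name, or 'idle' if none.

t=0: vr[C=0] → run C
t=1: vr[C=1024/2501] → run C
t=2: vr[C=2048/2501] → run C
t=3: vr[C=3072/2501 D=3072/2501] → run C
t=4: vr[C=4096/2501 D=3072/2501] → run D
t=5: vr[C=4096/2501 D=8677376/4979491 G=4096/2501] → run C
t=6: vr[D=8677376/4979491 G=4096/2501 H=4096/2501] → run G
t=7: vr[D=8677376/4979491 G=4293632/1057923 H=4096/2501] → run H
t=8: vr[D=8677376/4979491 G=4293632/1057923 H=5243904/1638155] → run D
t=9: vr[G=4293632/1057923 H=5243904/1638155] → run H
t=10: vr[G=4293632/1057923 H=7804928/1638155] → run G
t=11: vr[G=6854656/1057923 H=7804928/1638155] → run H
t=12: vr[G=6854656/1057923 H=10365952/1638155] → run H
t=13: vr[G=6854656/1057923 H=12926976/1638155] → run G
t=14: vr[G=3138560/352641 H=12926976/1638155] → run H
t=15: vr[G=3138560/352641 H=3097600/327631] → run G
t=16: vr[H=3097600/327631] → run H
t=17: vr[H=18049024/1638155] → run H
t=18: (idle)
t=19: (idle)
t=20: (idle)
t=21: (idle)
t=22: (idle)
t=23: (idle)

running at tick 12 = H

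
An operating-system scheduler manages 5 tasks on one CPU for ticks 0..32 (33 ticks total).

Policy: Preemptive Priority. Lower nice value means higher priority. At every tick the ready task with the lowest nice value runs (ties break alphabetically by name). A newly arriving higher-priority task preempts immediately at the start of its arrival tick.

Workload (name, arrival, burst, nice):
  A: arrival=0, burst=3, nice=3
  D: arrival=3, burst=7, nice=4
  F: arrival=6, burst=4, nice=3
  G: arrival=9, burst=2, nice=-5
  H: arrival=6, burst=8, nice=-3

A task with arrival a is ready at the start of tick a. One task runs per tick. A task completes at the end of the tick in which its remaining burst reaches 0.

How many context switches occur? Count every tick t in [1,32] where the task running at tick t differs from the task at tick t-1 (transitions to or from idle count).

context switches = 7

t=0: ready={A} → run A
t=1: ready={A} → run A
t=2: ready={A} → run A
t=3: ready={D} → run D
t=4: ready={D} → run D
t=5: ready={D} → run D
t=6: ready={D,F,H} → run H
t=7: ready={D,F,H} → run H
t=8: ready={D,F,H} → run H
t=9: ready={D,F,G,H} → run G
t=10: ready={D,F,G,H} → run G
t=11: ready={D,F,H} → run H
t=12: ready={D,F,H} → run H
t=13: ready={D,F,H} → run H
t=14: ready={D,F,H} → run H
t=15: ready={D,F,H} → run H
t=16: ready={D,F} → run F
t=17: ready={D,F} → run F
t=18: ready={D,F} → run F
t=19: ready={D,F} → run F
t=20: ready={D} → run D
t=21: ready={D} → run D
t=22: ready={D} → run D
t=23: ready={D} → run D
t=24: (idle)
t=25: (idle)
t=26: (idle)
t=27: (idle)
t=28: (idle)
t=29: (idle)
t=30: (idle)
t=31: (idle)
t=32: (idle)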